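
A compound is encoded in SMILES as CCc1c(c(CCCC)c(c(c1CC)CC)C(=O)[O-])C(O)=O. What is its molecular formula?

C18H25O4-

Heavy atoms from the SMILES: 18 C, 4 O.
Implicit hydrogens by atom environment:
  6 × C: 2 H each → 12
  6 × C (aromatic): no H
  4 × C: 3 H each → 12
  2 × C: no H
  2 × O: no H
  1 × O: 1 H
  1 × O (charge -1): no H
  Total hydrogens = 25.
Net charge -1.
Molecular formula: C18H25O4-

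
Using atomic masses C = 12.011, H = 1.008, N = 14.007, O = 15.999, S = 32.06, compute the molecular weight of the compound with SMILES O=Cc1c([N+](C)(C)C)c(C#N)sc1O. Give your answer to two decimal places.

211.26

Molecular formula: C9H11N2O2S+.
M = 9×12.011 + 11×1.008 + 2×14.007 + 2×15.999 + 1×32.06 = 211.26 g/mol.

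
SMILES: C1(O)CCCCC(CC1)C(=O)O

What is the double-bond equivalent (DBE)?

Molecular formula from the SMILES: C9H16O3.
DoU = (2C + 2 + N − H − X)/2 = (2·9 + 2 + 0 − 16 − 0)/2 = 4/2 = 2.
(Structurally: 1 ring(s) + 1 π bond(s) = 2.)

2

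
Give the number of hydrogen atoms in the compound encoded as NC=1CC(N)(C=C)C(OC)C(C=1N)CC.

21

Hydrogens are implicit in SMILES; fill each atom to its normal valence:
  3 × C: 2 H each → 6
  3 × C: 1 H each → 3
  3 × C: no H
  3 × N: 2 H each → 6
  2 × C: 3 H each → 6
  1 × O: no H
  Total hydrogens = 21.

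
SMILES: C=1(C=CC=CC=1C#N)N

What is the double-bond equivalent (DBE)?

6

Molecular formula from the SMILES: C7H6N2.
DoU = (2C + 2 + N − H − X)/2 = (2·7 + 2 + 2 − 6 − 0)/2 = 12/2 = 6.
(Structurally: 1 ring(s) + 5 π bond(s) = 6.)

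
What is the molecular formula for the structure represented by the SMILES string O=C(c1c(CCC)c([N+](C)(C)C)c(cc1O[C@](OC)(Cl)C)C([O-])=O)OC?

C18H26ClNO6

Heavy atoms from the SMILES: 18 C, 1 Cl, 1 N, 6 O.
Implicit hydrogens by atom environment:
  7 × C: 3 H each → 21
  5 × C (aromatic): no H
  5 × O: no H
  3 × C: no H
  2 × C: 2 H each → 4
  1 × C (aromatic): 1 H
  1 × Cl: no H
  1 × N (charge +1): no H
  1 × O (charge -1): no H
  Total hydrogens = 26.
Molecular formula: C18H26ClNO6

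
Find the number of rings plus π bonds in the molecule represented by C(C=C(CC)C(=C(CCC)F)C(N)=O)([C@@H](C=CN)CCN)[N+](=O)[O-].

Molecular formula from the SMILES: C16H27FN4O3.
DoU = (2C + 2 + N − H − X)/2 = (2·16 + 2 + 4 − 27 − 1)/2 = 10/2 = 5.
(Structurally: 0 ring(s) + 5 π bond(s) = 5.)

5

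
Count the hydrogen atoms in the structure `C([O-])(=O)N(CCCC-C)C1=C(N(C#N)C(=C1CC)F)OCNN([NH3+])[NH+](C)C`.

Hydrogens are implicit in SMILES; fill each atom to its normal valence:
  6 × C: 2 H each → 12
  4 × C: 3 H each → 12
  4 × C (aromatic): no H
  3 × N: no H
  2 × C: no H
  2 × O: no H
  1 × F: no H
  1 × N (charge +1): 3 H
  1 × N: 1 H
  1 × N (charge +1): 1 H
  1 × N (aromatic): no H
  1 × O (charge -1): no H
  Total hydrogens = 29.

29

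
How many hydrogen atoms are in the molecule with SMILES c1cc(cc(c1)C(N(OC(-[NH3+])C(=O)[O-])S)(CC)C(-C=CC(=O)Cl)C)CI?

22

Hydrogens are implicit in SMILES; fill each atom to its normal valence:
  4 × C: 1 H each → 4
  4 × C (aromatic): 1 H each → 4
  3 × C: no H
  3 × O: no H
  2 × C: 3 H each → 6
  2 × C: 2 H each → 4
  2 × C (aromatic): no H
  1 × Cl: no H
  1 × I: no H
  1 × N (charge +1): 3 H
  1 × N: no H
  1 × O (charge -1): no H
  1 × S: 1 H
  Total hydrogens = 22.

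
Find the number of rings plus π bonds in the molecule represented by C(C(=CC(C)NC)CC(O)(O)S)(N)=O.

2

Molecular formula from the SMILES: C8H16N2O3S.
DoU = (2C + 2 + N − H − X)/2 = (2·8 + 2 + 2 − 16 − 0)/2 = 4/2 = 2.
(Structurally: 0 ring(s) + 2 π bond(s) = 2.)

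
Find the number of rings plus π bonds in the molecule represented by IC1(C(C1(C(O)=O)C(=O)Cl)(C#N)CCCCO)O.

Molecular formula from the SMILES: C10H11ClINO5.
DoU = (2C + 2 + N − H − X)/2 = (2·10 + 2 + 1 − 11 − 2)/2 = 10/2 = 5.
(Structurally: 1 ring(s) + 4 π bond(s) = 5.)

5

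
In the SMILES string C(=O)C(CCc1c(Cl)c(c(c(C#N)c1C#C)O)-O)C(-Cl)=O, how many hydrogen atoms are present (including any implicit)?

9

Hydrogens are implicit in SMILES; fill each atom to its normal valence:
  6 × C (aromatic): no H
  3 × C: 1 H each → 3
  3 × C: no H
  2 × C: 2 H each → 4
  2 × Cl: no H
  2 × O: 1 H each → 2
  2 × O: no H
  1 × N: no H
  Total hydrogens = 9.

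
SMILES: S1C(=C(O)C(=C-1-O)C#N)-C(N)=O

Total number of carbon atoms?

6

The symbol for carbon appears 6 times in the SMILES.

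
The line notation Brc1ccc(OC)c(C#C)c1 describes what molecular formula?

Heavy atoms from the SMILES: 1 Br, 9 C, 1 O.
Implicit hydrogens by atom environment:
  3 × C (aromatic): 1 H each → 3
  3 × C (aromatic): no H
  1 × Br: no H
  1 × C: 3 H
  1 × C: 1 H
  1 × C: no H
  1 × O: no H
  Total hydrogens = 7.
Molecular formula: C9H7BrO

C9H7BrO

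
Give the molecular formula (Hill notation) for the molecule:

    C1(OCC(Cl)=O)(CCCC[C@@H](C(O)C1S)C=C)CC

C14H23ClO3S

Heavy atoms from the SMILES: 14 C, 1 Cl, 3 O, 1 S.
Implicit hydrogens by atom environment:
  7 × C: 2 H each → 14
  4 × C: 1 H each → 4
  2 × C: no H
  2 × O: no H
  1 × C: 3 H
  1 × Cl: no H
  1 × O: 1 H
  1 × S: 1 H
  Total hydrogens = 23.
Molecular formula: C14H23ClO3S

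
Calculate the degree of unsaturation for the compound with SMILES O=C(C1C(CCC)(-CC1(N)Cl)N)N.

2

Molecular formula from the SMILES: C8H16ClN3O.
DoU = (2C + 2 + N − H − X)/2 = (2·8 + 2 + 3 − 16 − 1)/2 = 4/2 = 2.
(Structurally: 1 ring(s) + 1 π bond(s) = 2.)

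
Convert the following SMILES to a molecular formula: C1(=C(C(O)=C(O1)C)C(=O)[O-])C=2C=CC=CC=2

C12H9O4-

Heavy atoms from the SMILES: 12 C, 4 O.
Implicit hydrogens by atom environment:
  5 × C (aromatic): 1 H each → 5
  5 × C (aromatic): no H
  1 × C: 3 H
  1 × C: no H
  1 × O: 1 H
  1 × O (aromatic): no H
  1 × O: no H
  1 × O (charge -1): no H
  Total hydrogens = 9.
Net charge -1.
Molecular formula: C12H9O4-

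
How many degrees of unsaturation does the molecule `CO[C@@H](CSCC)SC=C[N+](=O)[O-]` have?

2

Molecular formula from the SMILES: C7H13NO3S2.
DoU = (2C + 2 + N − H − X)/2 = (2·7 + 2 + 1 − 13 − 0)/2 = 4/2 = 2.
(Structurally: 0 ring(s) + 2 π bond(s) = 2.)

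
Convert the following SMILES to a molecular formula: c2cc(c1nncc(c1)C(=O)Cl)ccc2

Heavy atoms from the SMILES: 11 C, 1 Cl, 2 N, 1 O.
Implicit hydrogens by atom environment:
  7 × C (aromatic): 1 H each → 7
  3 × C (aromatic): no H
  2 × N (aromatic): no H
  1 × C: no H
  1 × Cl: no H
  1 × O: no H
  Total hydrogens = 7.
Molecular formula: C11H7ClN2O

C11H7ClN2O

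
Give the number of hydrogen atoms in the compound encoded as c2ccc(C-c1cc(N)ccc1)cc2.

13

Hydrogens are implicit in SMILES; fill each atom to its normal valence:
  9 × C (aromatic): 1 H each → 9
  3 × C (aromatic): no H
  1 × C: 2 H
  1 × N: 2 H
  Total hydrogens = 13.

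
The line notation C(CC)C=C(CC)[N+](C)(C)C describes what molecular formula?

Heavy atoms from the SMILES: 10 C, 1 N.
Implicit hydrogens by atom environment:
  5 × C: 3 H each → 15
  3 × C: 2 H each → 6
  1 × C: 1 H
  1 × C: no H
  1 × N (charge +1): no H
  Total hydrogens = 22.
Net charge +1.
Molecular formula: C10H22N+

C10H22N+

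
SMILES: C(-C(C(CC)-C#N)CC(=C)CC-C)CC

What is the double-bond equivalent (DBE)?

Molecular formula from the SMILES: C14H25N.
DoU = (2C + 2 + N − H − X)/2 = (2·14 + 2 + 1 − 25 − 0)/2 = 6/2 = 3.
(Structurally: 0 ring(s) + 3 π bond(s) = 3.)

3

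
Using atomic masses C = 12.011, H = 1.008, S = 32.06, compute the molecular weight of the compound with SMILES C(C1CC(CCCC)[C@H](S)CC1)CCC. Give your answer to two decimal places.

228.44

Molecular formula: C14H28S.
M = 14×12.011 + 28×1.008 + 1×32.06 = 228.44 g/mol.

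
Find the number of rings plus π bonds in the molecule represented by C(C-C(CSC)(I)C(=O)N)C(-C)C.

Molecular formula from the SMILES: C9H18INOS.
DoU = (2C + 2 + N − H − X)/2 = (2·9 + 2 + 1 − 18 − 1)/2 = 2/2 = 1.
(Structurally: 0 ring(s) + 1 π bond(s) = 1.)

1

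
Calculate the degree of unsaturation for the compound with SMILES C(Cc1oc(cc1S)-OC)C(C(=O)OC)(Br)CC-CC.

4

Molecular formula from the SMILES: C14H21BrO4S.
DoU = (2C + 2 + N − H − X)/2 = (2·14 + 2 + 0 − 21 − 1)/2 = 8/2 = 4.
(Structurally: 1 ring(s) + 3 π bond(s) = 4.)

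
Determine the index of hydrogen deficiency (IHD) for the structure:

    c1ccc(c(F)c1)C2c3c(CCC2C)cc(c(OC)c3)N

9

Molecular formula from the SMILES: C18H20FNO.
DoU = (2C + 2 + N − H − X)/2 = (2·18 + 2 + 1 − 20 − 1)/2 = 18/2 = 9.
(Structurally: 3 ring(s) + 6 π bond(s) = 9.)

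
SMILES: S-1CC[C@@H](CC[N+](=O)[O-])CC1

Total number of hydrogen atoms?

Hydrogens are implicit in SMILES; fill each atom to its normal valence:
  6 × C: 2 H each → 12
  1 × C: 1 H
  1 × N (charge +1): no H
  1 × O: no H
  1 × O (charge -1): no H
  1 × S: no H
  Total hydrogens = 13.

13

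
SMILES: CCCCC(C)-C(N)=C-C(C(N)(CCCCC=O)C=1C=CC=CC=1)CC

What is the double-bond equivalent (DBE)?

Molecular formula from the SMILES: C23H38N2O.
DoU = (2C + 2 + N − H − X)/2 = (2·23 + 2 + 2 − 38 − 0)/2 = 12/2 = 6.
(Structurally: 1 ring(s) + 5 π bond(s) = 6.)

6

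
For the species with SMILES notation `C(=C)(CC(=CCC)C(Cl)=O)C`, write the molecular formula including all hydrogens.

C9H13ClO

Heavy atoms from the SMILES: 9 C, 1 Cl, 1 O.
Implicit hydrogens by atom environment:
  3 × C: 2 H each → 6
  3 × C: no H
  2 × C: 3 H each → 6
  1 × C: 1 H
  1 × Cl: no H
  1 × O: no H
  Total hydrogens = 13.
Molecular formula: C9H13ClO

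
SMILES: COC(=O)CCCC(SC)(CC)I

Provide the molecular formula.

Heavy atoms from the SMILES: 9 C, 1 I, 2 O, 1 S.
Implicit hydrogens by atom environment:
  4 × C: 2 H each → 8
  3 × C: 3 H each → 9
  2 × C: no H
  2 × O: no H
  1 × I: no H
  1 × S: no H
  Total hydrogens = 17.
Molecular formula: C9H17IO2S

C9H17IO2S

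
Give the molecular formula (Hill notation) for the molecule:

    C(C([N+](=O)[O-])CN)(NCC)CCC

C8H19N3O2

Heavy atoms from the SMILES: 8 C, 3 N, 2 O.
Implicit hydrogens by atom environment:
  4 × C: 2 H each → 8
  2 × C: 3 H each → 6
  2 × C: 1 H each → 2
  1 × N: 2 H
  1 × N: 1 H
  1 × N (charge +1): no H
  1 × O: no H
  1 × O (charge -1): no H
  Total hydrogens = 19.
Molecular formula: C8H19N3O2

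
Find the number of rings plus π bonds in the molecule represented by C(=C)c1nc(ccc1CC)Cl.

5

Molecular formula from the SMILES: C9H10ClN.
DoU = (2C + 2 + N − H − X)/2 = (2·9 + 2 + 1 − 10 − 1)/2 = 10/2 = 5.
(Structurally: 1 ring(s) + 4 π bond(s) = 5.)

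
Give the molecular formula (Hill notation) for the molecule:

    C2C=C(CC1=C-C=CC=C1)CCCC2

C14H18

Heavy atoms from the SMILES: 14 C.
Implicit hydrogens by atom environment:
  6 × C: 2 H each → 12
  5 × C (aromatic): 1 H each → 5
  1 × C: 1 H
  1 × C: no H
  1 × C (aromatic): no H
  Total hydrogens = 18.
Molecular formula: C14H18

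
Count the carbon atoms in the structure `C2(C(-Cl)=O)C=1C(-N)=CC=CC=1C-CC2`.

The symbol for carbon appears 11 times in the SMILES. (Cl is a single chlorine, not C + l.)

11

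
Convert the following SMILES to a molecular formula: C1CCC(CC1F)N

Heavy atoms from the SMILES: 6 C, 1 F, 1 N.
Implicit hydrogens by atom environment:
  4 × C: 2 H each → 8
  2 × C: 1 H each → 2
  1 × F: no H
  1 × N: 2 H
  Total hydrogens = 12.
Molecular formula: C6H12FN

C6H12FN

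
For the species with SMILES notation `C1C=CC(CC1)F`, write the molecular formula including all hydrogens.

Heavy atoms from the SMILES: 6 C, 1 F.
Implicit hydrogens by atom environment:
  3 × C: 2 H each → 6
  3 × C: 1 H each → 3
  1 × F: no H
  Total hydrogens = 9.
Molecular formula: C6H9F

C6H9F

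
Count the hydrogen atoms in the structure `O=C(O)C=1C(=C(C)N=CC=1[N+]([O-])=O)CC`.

Hydrogens are implicit in SMILES; fill each atom to its normal valence:
  4 × C (aromatic): no H
  2 × C: 3 H each → 6
  2 × O: no H
  1 × C: 2 H
  1 × C (aromatic): 1 H
  1 × C: no H
  1 × N (aromatic): no H
  1 × N (charge +1): no H
  1 × O: 1 H
  1 × O (charge -1): no H
  Total hydrogens = 10.

10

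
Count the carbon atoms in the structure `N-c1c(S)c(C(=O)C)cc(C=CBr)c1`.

10

The symbol for carbon appears 10 times in the SMILES. Lowercase c denotes aromatic carbon and counts toward C.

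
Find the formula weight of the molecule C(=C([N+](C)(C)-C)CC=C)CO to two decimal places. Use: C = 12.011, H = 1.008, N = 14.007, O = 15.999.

156.25

Molecular formula: C9H18NO+.
M = 9×12.011 + 18×1.008 + 1×14.007 + 1×15.999 = 156.25 g/mol.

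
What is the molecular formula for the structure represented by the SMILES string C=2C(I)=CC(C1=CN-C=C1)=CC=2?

Heavy atoms from the SMILES: 10 C, 1 I, 1 N.
Implicit hydrogens by atom environment:
  7 × C (aromatic): 1 H each → 7
  3 × C (aromatic): no H
  1 × I: no H
  1 × N (aromatic): 1 H
  Total hydrogens = 8.
Molecular formula: C10H8IN

C10H8IN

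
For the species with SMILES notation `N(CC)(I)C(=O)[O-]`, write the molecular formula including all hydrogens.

C3H5INO2-

Heavy atoms from the SMILES: 3 C, 1 I, 1 N, 2 O.
Implicit hydrogens by atom environment:
  1 × C: 3 H
  1 × C: 2 H
  1 × C: no H
  1 × I: no H
  1 × N: no H
  1 × O: no H
  1 × O (charge -1): no H
  Total hydrogens = 5.
Net charge -1.
Molecular formula: C3H5INO2-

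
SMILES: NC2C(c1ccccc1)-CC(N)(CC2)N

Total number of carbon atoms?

12

The symbol for carbon appears 12 times in the SMILES. Lowercase c denotes aromatic carbon and counts toward C.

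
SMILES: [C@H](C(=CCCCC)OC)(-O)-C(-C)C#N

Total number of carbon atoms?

The symbol for carbon appears 11 times in the SMILES.

11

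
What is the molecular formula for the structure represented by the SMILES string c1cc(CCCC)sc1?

C8H12S

Heavy atoms from the SMILES: 8 C, 1 S.
Implicit hydrogens by atom environment:
  3 × C: 2 H each → 6
  3 × C (aromatic): 1 H each → 3
  1 × C: 3 H
  1 × C (aromatic): no H
  1 × S (aromatic): no H
  Total hydrogens = 12.
Molecular formula: C8H12S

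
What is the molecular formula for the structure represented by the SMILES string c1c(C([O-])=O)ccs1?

Heavy atoms from the SMILES: 5 C, 2 O, 1 S.
Implicit hydrogens by atom environment:
  3 × C (aromatic): 1 H each → 3
  1 × C (aromatic): no H
  1 × C: no H
  1 × O: no H
  1 × O (charge -1): no H
  1 × S (aromatic): no H
  Total hydrogens = 3.
Net charge -1.
Molecular formula: C5H3O2S-

C5H3O2S-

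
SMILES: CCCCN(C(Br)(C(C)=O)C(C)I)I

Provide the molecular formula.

C9H16BrI2NO

Heavy atoms from the SMILES: 1 Br, 9 C, 2 I, 1 N, 1 O.
Implicit hydrogens by atom environment:
  3 × C: 3 H each → 9
  3 × C: 2 H each → 6
  2 × C: no H
  2 × I: no H
  1 × Br: no H
  1 × C: 1 H
  1 × N: no H
  1 × O: no H
  Total hydrogens = 16.
Molecular formula: C9H16BrI2NO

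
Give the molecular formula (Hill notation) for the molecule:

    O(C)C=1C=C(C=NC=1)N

Heavy atoms from the SMILES: 6 C, 2 N, 1 O.
Implicit hydrogens by atom environment:
  3 × C (aromatic): 1 H each → 3
  2 × C (aromatic): no H
  1 × C: 3 H
  1 × N: 2 H
  1 × N (aromatic): no H
  1 × O: no H
  Total hydrogens = 8.
Molecular formula: C6H8N2O

C6H8N2O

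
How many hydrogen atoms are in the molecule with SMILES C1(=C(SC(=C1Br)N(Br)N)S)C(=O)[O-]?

3

Hydrogens are implicit in SMILES; fill each atom to its normal valence:
  4 × C (aromatic): no H
  2 × Br: no H
  1 × C: no H
  1 × N: 2 H
  1 × N: no H
  1 × O: no H
  1 × O (charge -1): no H
  1 × S: 1 H
  1 × S (aromatic): no H
  Total hydrogens = 3.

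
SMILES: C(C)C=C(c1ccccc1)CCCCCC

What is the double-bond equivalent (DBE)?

Molecular formula from the SMILES: C16H24.
DoU = (2C + 2 + N − H − X)/2 = (2·16 + 2 + 0 − 24 − 0)/2 = 10/2 = 5.
(Structurally: 1 ring(s) + 4 π bond(s) = 5.)

5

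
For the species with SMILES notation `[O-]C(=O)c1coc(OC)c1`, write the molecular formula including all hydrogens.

C6H5O4-

Heavy atoms from the SMILES: 6 C, 4 O.
Implicit hydrogens by atom environment:
  2 × C (aromatic): 1 H each → 2
  2 × C (aromatic): no H
  2 × O: no H
  1 × C: 3 H
  1 × C: no H
  1 × O (aromatic): no H
  1 × O (charge -1): no H
  Total hydrogens = 5.
Net charge -1.
Molecular formula: C6H5O4-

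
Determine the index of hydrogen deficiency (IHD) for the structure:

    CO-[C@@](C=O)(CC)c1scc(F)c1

Molecular formula from the SMILES: C9H11FO2S.
DoU = (2C + 2 + N − H − X)/2 = (2·9 + 2 + 0 − 11 − 1)/2 = 8/2 = 4.
(Structurally: 1 ring(s) + 3 π bond(s) = 4.)

4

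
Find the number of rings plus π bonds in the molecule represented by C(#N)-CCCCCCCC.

2

Molecular formula from the SMILES: C9H17N.
DoU = (2C + 2 + N − H − X)/2 = (2·9 + 2 + 1 − 17 − 0)/2 = 4/2 = 2.
(Structurally: 0 ring(s) + 2 π bond(s) = 2.)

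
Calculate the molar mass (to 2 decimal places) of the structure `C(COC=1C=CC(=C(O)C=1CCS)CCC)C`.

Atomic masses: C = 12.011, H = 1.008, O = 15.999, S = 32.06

Molecular formula: C14H22O2S.
M = 14×12.011 + 22×1.008 + 2×15.999 + 1×32.06 = 254.39 g/mol.

254.39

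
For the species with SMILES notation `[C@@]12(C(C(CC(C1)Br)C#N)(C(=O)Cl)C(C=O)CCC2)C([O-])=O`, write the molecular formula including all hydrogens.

C14H14BrClNO4-

Heavy atoms from the SMILES: 1 Br, 14 C, 1 Cl, 1 N, 4 O.
Implicit hydrogens by atom environment:
  5 × C: 2 H each → 10
  5 × C: no H
  4 × C: 1 H each → 4
  3 × O: no H
  1 × Br: no H
  1 × Cl: no H
  1 × N: no H
  1 × O (charge -1): no H
  Total hydrogens = 14.
Net charge -1.
Molecular formula: C14H14BrClNO4-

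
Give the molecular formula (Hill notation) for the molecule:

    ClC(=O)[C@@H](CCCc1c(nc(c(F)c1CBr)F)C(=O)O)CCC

Heavy atoms from the SMILES: 1 Br, 15 C, 1 Cl, 2 F, 1 N, 3 O.
Implicit hydrogens by atom environment:
  6 × C: 2 H each → 12
  5 × C (aromatic): no H
  2 × C: no H
  2 × F: no H
  2 × O: no H
  1 × Br: no H
  1 × C: 3 H
  1 × C: 1 H
  1 × Cl: no H
  1 × N (aromatic): no H
  1 × O: 1 H
  Total hydrogens = 17.
Molecular formula: C15H17BrClF2NO3

C15H17BrClF2NO3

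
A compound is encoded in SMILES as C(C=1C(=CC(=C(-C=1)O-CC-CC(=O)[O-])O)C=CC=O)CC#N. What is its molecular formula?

Heavy atoms from the SMILES: 16 C, 1 N, 5 O.
Implicit hydrogens by atom environment:
  5 × C: 2 H each → 10
  4 × C (aromatic): no H
  3 × C: 1 H each → 3
  3 × O: no H
  2 × C (aromatic): 1 H each → 2
  2 × C: no H
  1 × N: no H
  1 × O: 1 H
  1 × O (charge -1): no H
  Total hydrogens = 16.
Net charge -1.
Molecular formula: C16H16NO5-

C16H16NO5-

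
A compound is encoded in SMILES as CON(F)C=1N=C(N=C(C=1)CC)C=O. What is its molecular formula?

C8H10FN3O2

Heavy atoms from the SMILES: 8 C, 1 F, 3 N, 2 O.
Implicit hydrogens by atom environment:
  3 × C (aromatic): no H
  2 × C: 3 H each → 6
  2 × N (aromatic): no H
  2 × O: no H
  1 × C: 2 H
  1 × C (aromatic): 1 H
  1 × C: 1 H
  1 × F: no H
  1 × N: no H
  Total hydrogens = 10.
Molecular formula: C8H10FN3O2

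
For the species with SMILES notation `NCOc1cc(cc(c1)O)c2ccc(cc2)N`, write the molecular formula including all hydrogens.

Heavy atoms from the SMILES: 13 C, 2 N, 2 O.
Implicit hydrogens by atom environment:
  7 × C (aromatic): 1 H each → 7
  5 × C (aromatic): no H
  2 × N: 2 H each → 4
  1 × C: 2 H
  1 × O: 1 H
  1 × O: no H
  Total hydrogens = 14.
Molecular formula: C13H14N2O2

C13H14N2O2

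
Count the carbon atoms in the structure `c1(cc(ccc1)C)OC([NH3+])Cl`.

The symbol for carbon appears 8 times in the SMILES. Lowercase c denotes aromatic carbon and counts toward C.

8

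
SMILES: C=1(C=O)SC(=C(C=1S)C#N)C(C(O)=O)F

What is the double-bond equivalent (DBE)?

7

Molecular formula from the SMILES: C8H4FNO3S2.
DoU = (2C + 2 + N − H − X)/2 = (2·8 + 2 + 1 − 4 − 1)/2 = 14/2 = 7.
(Structurally: 1 ring(s) + 6 π bond(s) = 7.)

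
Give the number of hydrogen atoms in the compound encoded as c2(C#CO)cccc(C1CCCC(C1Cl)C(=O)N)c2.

16

Hydrogens are implicit in SMILES; fill each atom to its normal valence:
  4 × C (aromatic): 1 H each → 4
  3 × C: 2 H each → 6
  3 × C: 1 H each → 3
  3 × C: no H
  2 × C (aromatic): no H
  1 × Cl: no H
  1 × N: 2 H
  1 × O: 1 H
  1 × O: no H
  Total hydrogens = 16.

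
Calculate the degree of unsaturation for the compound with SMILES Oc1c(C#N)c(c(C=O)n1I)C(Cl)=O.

7

Molecular formula from the SMILES: C7H2ClIN2O3.
DoU = (2C + 2 + N − H − X)/2 = (2·7 + 2 + 2 − 2 − 2)/2 = 14/2 = 7.
(Structurally: 1 ring(s) + 6 π bond(s) = 7.)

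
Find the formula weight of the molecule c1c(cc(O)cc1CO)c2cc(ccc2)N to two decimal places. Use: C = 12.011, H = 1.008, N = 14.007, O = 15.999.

215.25

Molecular formula: C13H13NO2.
M = 13×12.011 + 13×1.008 + 1×14.007 + 2×15.999 = 215.25 g/mol.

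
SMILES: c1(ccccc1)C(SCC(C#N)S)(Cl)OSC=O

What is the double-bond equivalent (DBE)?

Molecular formula from the SMILES: C11H10ClNO2S3.
DoU = (2C + 2 + N − H − X)/2 = (2·11 + 2 + 1 − 10 − 1)/2 = 14/2 = 7.
(Structurally: 1 ring(s) + 6 π bond(s) = 7.)

7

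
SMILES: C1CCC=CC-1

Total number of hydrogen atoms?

10

Hydrogens are implicit in SMILES; fill each atom to its normal valence:
  4 × C: 2 H each → 8
  2 × C: 1 H each → 2
  Total hydrogens = 10.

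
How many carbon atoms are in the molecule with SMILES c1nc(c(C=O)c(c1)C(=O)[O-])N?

The symbol for carbon appears 7 times in the SMILES. Lowercase c denotes aromatic carbon and counts toward C.

7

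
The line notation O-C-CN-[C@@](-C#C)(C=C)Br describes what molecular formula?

Heavy atoms from the SMILES: 1 Br, 7 C, 1 N, 1 O.
Implicit hydrogens by atom environment:
  3 × C: 2 H each → 6
  2 × C: 1 H each → 2
  2 × C: no H
  1 × Br: no H
  1 × N: 1 H
  1 × O: 1 H
  Total hydrogens = 10.
Molecular formula: C7H10BrNO

C7H10BrNO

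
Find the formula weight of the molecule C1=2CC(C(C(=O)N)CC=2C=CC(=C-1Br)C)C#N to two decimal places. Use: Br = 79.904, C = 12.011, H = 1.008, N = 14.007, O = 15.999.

Molecular formula: C13H13BrN2O.
M = 1×79.904 + 13×12.011 + 13×1.008 + 2×14.007 + 1×15.999 = 293.16 g/mol.

293.16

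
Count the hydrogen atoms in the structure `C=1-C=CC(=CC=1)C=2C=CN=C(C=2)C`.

Hydrogens are implicit in SMILES; fill each atom to its normal valence:
  8 × C (aromatic): 1 H each → 8
  3 × C (aromatic): no H
  1 × C: 3 H
  1 × N (aromatic): no H
  Total hydrogens = 11.

11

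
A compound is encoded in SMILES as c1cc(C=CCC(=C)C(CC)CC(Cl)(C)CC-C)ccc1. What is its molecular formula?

Heavy atoms from the SMILES: 20 C, 1 Cl.
Implicit hydrogens by atom environment:
  6 × C: 2 H each → 12
  5 × C (aromatic): 1 H each → 5
  3 × C: 3 H each → 9
  3 × C: 1 H each → 3
  2 × C: no H
  1 × C (aromatic): no H
  1 × Cl: no H
  Total hydrogens = 29.
Molecular formula: C20H29Cl

C20H29Cl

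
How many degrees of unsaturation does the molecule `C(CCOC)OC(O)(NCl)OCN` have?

Molecular formula from the SMILES: C6H15ClN2O4.
DoU = (2C + 2 + N − H − X)/2 = (2·6 + 2 + 2 − 15 − 1)/2 = 0/2 = 0.
(Structurally: 0 ring(s) + 0 π bond(s) = 0.)

0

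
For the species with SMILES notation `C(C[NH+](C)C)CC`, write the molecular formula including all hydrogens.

C6H16N+

Heavy atoms from the SMILES: 6 C, 1 N.
Implicit hydrogens by atom environment:
  3 × C: 3 H each → 9
  3 × C: 2 H each → 6
  1 × N (charge +1): 1 H
  Total hydrogens = 16.
Net charge +1.
Molecular formula: C6H16N+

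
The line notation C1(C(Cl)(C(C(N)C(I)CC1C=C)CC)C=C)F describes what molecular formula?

Heavy atoms from the SMILES: 13 C, 1 Cl, 1 F, 1 I, 1 N.
Implicit hydrogens by atom environment:
  7 × C: 1 H each → 7
  4 × C: 2 H each → 8
  1 × C: 3 H
  1 × C: no H
  1 × Cl: no H
  1 × F: no H
  1 × I: no H
  1 × N: 2 H
  Total hydrogens = 20.
Molecular formula: C13H20ClFIN

C13H20ClFIN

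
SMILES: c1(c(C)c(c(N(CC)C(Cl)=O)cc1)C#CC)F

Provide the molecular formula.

Heavy atoms from the SMILES: 13 C, 1 Cl, 1 F, 1 N, 1 O.
Implicit hydrogens by atom environment:
  4 × C (aromatic): no H
  3 × C: 3 H each → 9
  3 × C: no H
  2 × C (aromatic): 1 H each → 2
  1 × C: 2 H
  1 × Cl: no H
  1 × F: no H
  1 × N: no H
  1 × O: no H
  Total hydrogens = 13.
Molecular formula: C13H13ClFNO

C13H13ClFNO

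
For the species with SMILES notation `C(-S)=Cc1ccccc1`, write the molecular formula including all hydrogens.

Heavy atoms from the SMILES: 8 C, 1 S.
Implicit hydrogens by atom environment:
  5 × C (aromatic): 1 H each → 5
  2 × C: 1 H each → 2
  1 × C (aromatic): no H
  1 × S: 1 H
  Total hydrogens = 8.
Molecular formula: C8H8S

C8H8S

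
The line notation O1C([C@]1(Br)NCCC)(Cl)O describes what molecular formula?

Heavy atoms from the SMILES: 1 Br, 5 C, 1 Cl, 1 N, 2 O.
Implicit hydrogens by atom environment:
  2 × C: 2 H each → 4
  2 × C: no H
  1 × Br: no H
  1 × C: 3 H
  1 × Cl: no H
  1 × N: 1 H
  1 × O: 1 H
  1 × O: no H
  Total hydrogens = 9.
Molecular formula: C5H9BrClNO2

C5H9BrClNO2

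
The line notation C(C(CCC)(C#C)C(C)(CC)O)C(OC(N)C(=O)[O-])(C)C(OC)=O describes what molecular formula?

C17H28NO6-

Heavy atoms from the SMILES: 17 C, 1 N, 6 O.
Implicit hydrogens by atom environment:
  6 × C: no H
  5 × C: 3 H each → 15
  4 × C: 2 H each → 8
  4 × O: no H
  2 × C: 1 H each → 2
  1 × N: 2 H
  1 × O: 1 H
  1 × O (charge -1): no H
  Total hydrogens = 28.
Net charge -1.
Molecular formula: C17H28NO6-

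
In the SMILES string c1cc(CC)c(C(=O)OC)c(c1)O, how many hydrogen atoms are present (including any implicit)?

12

Hydrogens are implicit in SMILES; fill each atom to its normal valence:
  3 × C (aromatic): 1 H each → 3
  3 × C (aromatic): no H
  2 × C: 3 H each → 6
  2 × O: no H
  1 × C: 2 H
  1 × C: no H
  1 × O: 1 H
  Total hydrogens = 12.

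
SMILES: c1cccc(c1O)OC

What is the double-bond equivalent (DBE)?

Molecular formula from the SMILES: C7H8O2.
DoU = (2C + 2 + N − H − X)/2 = (2·7 + 2 + 0 − 8 − 0)/2 = 8/2 = 4.
(Structurally: 1 ring(s) + 3 π bond(s) = 4.)

4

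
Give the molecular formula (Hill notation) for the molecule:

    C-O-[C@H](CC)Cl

Heavy atoms from the SMILES: 4 C, 1 Cl, 1 O.
Implicit hydrogens by atom environment:
  2 × C: 3 H each → 6
  1 × C: 2 H
  1 × C: 1 H
  1 × Cl: no H
  1 × O: no H
  Total hydrogens = 9.
Molecular formula: C4H9ClO

C4H9ClO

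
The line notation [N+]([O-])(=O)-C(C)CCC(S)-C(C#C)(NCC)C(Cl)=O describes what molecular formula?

C11H17ClN2O3S

Heavy atoms from the SMILES: 11 C, 1 Cl, 2 N, 3 O, 1 S.
Implicit hydrogens by atom environment:
  3 × C: 2 H each → 6
  3 × C: 1 H each → 3
  3 × C: no H
  2 × C: 3 H each → 6
  2 × O: no H
  1 × Cl: no H
  1 × N: 1 H
  1 × N (charge +1): no H
  1 × O (charge -1): no H
  1 × S: 1 H
  Total hydrogens = 17.
Molecular formula: C11H17ClN2O3S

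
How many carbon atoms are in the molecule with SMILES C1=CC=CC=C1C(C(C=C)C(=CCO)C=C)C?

16

The symbol for carbon appears 16 times in the SMILES.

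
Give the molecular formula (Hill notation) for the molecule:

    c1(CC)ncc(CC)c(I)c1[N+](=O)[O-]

Heavy atoms from the SMILES: 9 C, 1 I, 2 N, 2 O.
Implicit hydrogens by atom environment:
  4 × C (aromatic): no H
  2 × C: 3 H each → 6
  2 × C: 2 H each → 4
  1 × C (aromatic): 1 H
  1 × I: no H
  1 × N (aromatic): no H
  1 × N (charge +1): no H
  1 × O: no H
  1 × O (charge -1): no H
  Total hydrogens = 11.
Molecular formula: C9H11IN2O2

C9H11IN2O2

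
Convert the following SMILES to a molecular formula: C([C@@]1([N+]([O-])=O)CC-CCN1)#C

Heavy atoms from the SMILES: 7 C, 2 N, 2 O.
Implicit hydrogens by atom environment:
  4 × C: 2 H each → 8
  2 × C: no H
  1 × C: 1 H
  1 × N: 1 H
  1 × N (charge +1): no H
  1 × O: no H
  1 × O (charge -1): no H
  Total hydrogens = 10.
Molecular formula: C7H10N2O2

C7H10N2O2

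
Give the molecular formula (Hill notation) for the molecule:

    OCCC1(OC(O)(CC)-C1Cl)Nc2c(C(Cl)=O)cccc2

Heavy atoms from the SMILES: 14 C, 2 Cl, 1 N, 4 O.
Implicit hydrogens by atom environment:
  4 × C (aromatic): 1 H each → 4
  3 × C: 2 H each → 6
  3 × C: no H
  2 × C (aromatic): no H
  2 × Cl: no H
  2 × O: 1 H each → 2
  2 × O: no H
  1 × C: 3 H
  1 × C: 1 H
  1 × N: 1 H
  Total hydrogens = 17.
Molecular formula: C14H17Cl2NO4

C14H17Cl2NO4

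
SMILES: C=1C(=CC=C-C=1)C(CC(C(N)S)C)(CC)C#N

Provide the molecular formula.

C14H20N2S

Heavy atoms from the SMILES: 14 C, 2 N, 1 S.
Implicit hydrogens by atom environment:
  5 × C (aromatic): 1 H each → 5
  2 × C: 3 H each → 6
  2 × C: 2 H each → 4
  2 × C: 1 H each → 2
  2 × C: no H
  1 × C (aromatic): no H
  1 × N: 2 H
  1 × N: no H
  1 × S: 1 H
  Total hydrogens = 20.
Molecular formula: C14H20N2S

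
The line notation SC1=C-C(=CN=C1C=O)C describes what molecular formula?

C7H7NOS

Heavy atoms from the SMILES: 7 C, 1 N, 1 O, 1 S.
Implicit hydrogens by atom environment:
  3 × C (aromatic): no H
  2 × C (aromatic): 1 H each → 2
  1 × C: 3 H
  1 × C: 1 H
  1 × N (aromatic): no H
  1 × O: no H
  1 × S: 1 H
  Total hydrogens = 7.
Molecular formula: C7H7NOS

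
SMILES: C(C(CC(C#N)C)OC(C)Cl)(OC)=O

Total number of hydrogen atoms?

Hydrogens are implicit in SMILES; fill each atom to its normal valence:
  3 × C: 3 H each → 9
  3 × C: 1 H each → 3
  3 × O: no H
  2 × C: no H
  1 × C: 2 H
  1 × Cl: no H
  1 × N: no H
  Total hydrogens = 14.

14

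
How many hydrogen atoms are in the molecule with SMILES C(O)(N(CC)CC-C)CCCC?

23

Hydrogens are implicit in SMILES; fill each atom to its normal valence:
  6 × C: 2 H each → 12
  3 × C: 3 H each → 9
  1 × C: 1 H
  1 × N: no H
  1 × O: 1 H
  Total hydrogens = 23.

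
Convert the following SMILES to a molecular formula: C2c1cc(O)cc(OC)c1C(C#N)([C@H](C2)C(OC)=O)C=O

Heavy atoms from the SMILES: 15 C, 1 N, 5 O.
Implicit hydrogens by atom environment:
  4 × C (aromatic): no H
  4 × O: no H
  3 × C: no H
  2 × C: 3 H each → 6
  2 × C: 2 H each → 4
  2 × C (aromatic): 1 H each → 2
  2 × C: 1 H each → 2
  1 × N: no H
  1 × O: 1 H
  Total hydrogens = 15.
Molecular formula: C15H15NO5

C15H15NO5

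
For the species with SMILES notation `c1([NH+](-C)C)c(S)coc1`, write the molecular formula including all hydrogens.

Heavy atoms from the SMILES: 6 C, 1 N, 1 O, 1 S.
Implicit hydrogens by atom environment:
  2 × C: 3 H each → 6
  2 × C (aromatic): 1 H each → 2
  2 × C (aromatic): no H
  1 × N (charge +1): 1 H
  1 × O (aromatic): no H
  1 × S: 1 H
  Total hydrogens = 10.
Net charge +1.
Molecular formula: C6H10NOS+

C6H10NOS+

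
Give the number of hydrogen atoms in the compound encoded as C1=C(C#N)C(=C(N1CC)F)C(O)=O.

7

Hydrogens are implicit in SMILES; fill each atom to its normal valence:
  3 × C (aromatic): no H
  2 × C: no H
  1 × C: 3 H
  1 × C: 2 H
  1 × C (aromatic): 1 H
  1 × F: no H
  1 × N (aromatic): no H
  1 × N: no H
  1 × O: 1 H
  1 × O: no H
  Total hydrogens = 7.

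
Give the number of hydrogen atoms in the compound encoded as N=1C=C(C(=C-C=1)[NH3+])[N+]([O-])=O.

6

Hydrogens are implicit in SMILES; fill each atom to its normal valence:
  3 × C (aromatic): 1 H each → 3
  2 × C (aromatic): no H
  1 × N (charge +1): 3 H
  1 × N (aromatic): no H
  1 × N (charge +1): no H
  1 × O: no H
  1 × O (charge -1): no H
  Total hydrogens = 6.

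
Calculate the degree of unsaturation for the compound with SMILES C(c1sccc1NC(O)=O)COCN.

4

Molecular formula from the SMILES: C8H12N2O3S.
DoU = (2C + 2 + N − H − X)/2 = (2·8 + 2 + 2 − 12 − 0)/2 = 8/2 = 4.
(Structurally: 1 ring(s) + 3 π bond(s) = 4.)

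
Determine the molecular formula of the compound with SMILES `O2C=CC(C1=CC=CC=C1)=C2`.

Heavy atoms from the SMILES: 10 C, 1 O.
Implicit hydrogens by atom environment:
  8 × C (aromatic): 1 H each → 8
  2 × C (aromatic): no H
  1 × O (aromatic): no H
  Total hydrogens = 8.
Molecular formula: C10H8O

C10H8O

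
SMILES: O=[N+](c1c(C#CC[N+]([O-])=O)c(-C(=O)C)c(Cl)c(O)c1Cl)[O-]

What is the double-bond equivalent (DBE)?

9

Molecular formula from the SMILES: C11H6Cl2N2O6.
DoU = (2C + 2 + N − H − X)/2 = (2·11 + 2 + 2 − 6 − 2)/2 = 18/2 = 9.
(Structurally: 1 ring(s) + 8 π bond(s) = 9.)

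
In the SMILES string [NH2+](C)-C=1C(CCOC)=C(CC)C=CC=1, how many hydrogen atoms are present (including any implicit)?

Hydrogens are implicit in SMILES; fill each atom to its normal valence:
  3 × C: 3 H each → 9
  3 × C: 2 H each → 6
  3 × C (aromatic): 1 H each → 3
  3 × C (aromatic): no H
  1 × N (charge +1): 2 H
  1 × O: no H
  Total hydrogens = 20.

20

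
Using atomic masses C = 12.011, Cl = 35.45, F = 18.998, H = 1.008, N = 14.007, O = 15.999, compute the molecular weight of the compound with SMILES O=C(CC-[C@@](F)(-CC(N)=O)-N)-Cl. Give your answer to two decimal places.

Molecular formula: C6H10ClFN2O2.
M = 6×12.011 + 1×35.45 + 1×18.998 + 10×1.008 + 2×14.007 + 2×15.999 = 196.61 g/mol.

196.61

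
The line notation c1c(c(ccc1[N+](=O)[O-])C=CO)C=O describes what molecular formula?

Heavy atoms from the SMILES: 9 C, 1 N, 4 O.
Implicit hydrogens by atom environment:
  3 × C (aromatic): 1 H each → 3
  3 × C: 1 H each → 3
  3 × C (aromatic): no H
  2 × O: no H
  1 × N (charge +1): no H
  1 × O: 1 H
  1 × O (charge -1): no H
  Total hydrogens = 7.
Molecular formula: C9H7NO4

C9H7NO4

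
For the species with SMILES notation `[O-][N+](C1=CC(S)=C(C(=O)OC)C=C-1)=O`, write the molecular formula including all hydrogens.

C8H7NO4S

Heavy atoms from the SMILES: 8 C, 1 N, 4 O, 1 S.
Implicit hydrogens by atom environment:
  3 × C (aromatic): 1 H each → 3
  3 × C (aromatic): no H
  3 × O: no H
  1 × C: 3 H
  1 × C: no H
  1 × N (charge +1): no H
  1 × O (charge -1): no H
  1 × S: 1 H
  Total hydrogens = 7.
Molecular formula: C8H7NO4S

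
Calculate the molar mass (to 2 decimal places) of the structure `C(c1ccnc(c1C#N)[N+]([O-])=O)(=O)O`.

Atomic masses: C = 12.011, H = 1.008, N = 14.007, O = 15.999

193.12

Molecular formula: C7H3N3O4.
M = 7×12.011 + 3×1.008 + 3×14.007 + 4×15.999 = 193.12 g/mol.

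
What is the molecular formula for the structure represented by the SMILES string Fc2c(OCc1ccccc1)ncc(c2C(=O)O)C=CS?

Heavy atoms from the SMILES: 15 C, 1 F, 1 N, 3 O, 1 S.
Implicit hydrogens by atom environment:
  6 × C (aromatic): 1 H each → 6
  5 × C (aromatic): no H
  2 × C: 1 H each → 2
  2 × O: no H
  1 × C: 2 H
  1 × C: no H
  1 × F: no H
  1 × N (aromatic): no H
  1 × O: 1 H
  1 × S: 1 H
  Total hydrogens = 12.
Molecular formula: C15H12FNO3S

C15H12FNO3S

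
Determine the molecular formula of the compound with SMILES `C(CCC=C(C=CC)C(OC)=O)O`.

Heavy atoms from the SMILES: 10 C, 3 O.
Implicit hydrogens by atom environment:
  3 × C: 2 H each → 6
  3 × C: 1 H each → 3
  2 × C: 3 H each → 6
  2 × C: no H
  2 × O: no H
  1 × O: 1 H
  Total hydrogens = 16.
Molecular formula: C10H16O3

C10H16O3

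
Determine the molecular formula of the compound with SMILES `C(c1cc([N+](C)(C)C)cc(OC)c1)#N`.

Heavy atoms from the SMILES: 11 C, 2 N, 1 O.
Implicit hydrogens by atom environment:
  4 × C: 3 H each → 12
  3 × C (aromatic): 1 H each → 3
  3 × C (aromatic): no H
  1 × C: no H
  1 × N: no H
  1 × N (charge +1): no H
  1 × O: no H
  Total hydrogens = 15.
Net charge +1.
Molecular formula: C11H15N2O+

C11H15N2O+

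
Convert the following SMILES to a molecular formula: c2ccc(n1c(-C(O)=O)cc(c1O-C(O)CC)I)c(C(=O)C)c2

C16H16INO5

Heavy atoms from the SMILES: 16 C, 1 I, 1 N, 5 O.
Implicit hydrogens by atom environment:
  5 × C (aromatic): 1 H each → 5
  5 × C (aromatic): no H
  3 × O: no H
  2 × C: 3 H each → 6
  2 × C: no H
  2 × O: 1 H each → 2
  1 × C: 2 H
  1 × C: 1 H
  1 × I: no H
  1 × N (aromatic): no H
  Total hydrogens = 16.
Molecular formula: C16H16INO5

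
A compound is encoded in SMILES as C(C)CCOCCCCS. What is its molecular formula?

Heavy atoms from the SMILES: 8 C, 1 O, 1 S.
Implicit hydrogens by atom environment:
  7 × C: 2 H each → 14
  1 × C: 3 H
  1 × O: no H
  1 × S: 1 H
  Total hydrogens = 18.
Molecular formula: C8H18OS

C8H18OS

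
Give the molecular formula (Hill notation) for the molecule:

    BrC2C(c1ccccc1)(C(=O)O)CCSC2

C12H13BrO2S

Heavy atoms from the SMILES: 1 Br, 12 C, 2 O, 1 S.
Implicit hydrogens by atom environment:
  5 × C (aromatic): 1 H each → 5
  3 × C: 2 H each → 6
  2 × C: no H
  1 × Br: no H
  1 × C: 1 H
  1 × C (aromatic): no H
  1 × O: 1 H
  1 × O: no H
  1 × S: no H
  Total hydrogens = 13.
Molecular formula: C12H13BrO2S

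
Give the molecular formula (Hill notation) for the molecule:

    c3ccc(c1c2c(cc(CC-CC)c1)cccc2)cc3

Heavy atoms from the SMILES: 20 C.
Implicit hydrogens by atom environment:
  11 × C (aromatic): 1 H each → 11
  5 × C (aromatic): no H
  3 × C: 2 H each → 6
  1 × C: 3 H
  Total hydrogens = 20.
Molecular formula: C20H20

C20H20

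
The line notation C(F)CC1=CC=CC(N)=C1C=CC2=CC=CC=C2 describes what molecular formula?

Heavy atoms from the SMILES: 16 C, 1 F, 1 N.
Implicit hydrogens by atom environment:
  8 × C (aromatic): 1 H each → 8
  4 × C (aromatic): no H
  2 × C: 2 H each → 4
  2 × C: 1 H each → 2
  1 × F: no H
  1 × N: 2 H
  Total hydrogens = 16.
Molecular formula: C16H16FN

C16H16FN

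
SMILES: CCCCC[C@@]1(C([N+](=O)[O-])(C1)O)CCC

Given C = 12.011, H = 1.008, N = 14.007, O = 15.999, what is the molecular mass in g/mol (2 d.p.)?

Molecular formula: C11H21NO3.
M = 11×12.011 + 21×1.008 + 1×14.007 + 3×15.999 = 215.29 g/mol.

215.29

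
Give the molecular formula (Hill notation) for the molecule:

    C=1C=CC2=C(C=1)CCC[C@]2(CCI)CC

C14H19I

Heavy atoms from the SMILES: 14 C, 1 I.
Implicit hydrogens by atom environment:
  6 × C: 2 H each → 12
  4 × C (aromatic): 1 H each → 4
  2 × C (aromatic): no H
  1 × C: 3 H
  1 × C: no H
  1 × I: no H
  Total hydrogens = 19.
Molecular formula: C14H19I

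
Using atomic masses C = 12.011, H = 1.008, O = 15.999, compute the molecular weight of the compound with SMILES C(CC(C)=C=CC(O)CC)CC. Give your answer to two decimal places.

Molecular formula: C11H20O.
M = 11×12.011 + 20×1.008 + 1×15.999 = 168.28 g/mol.

168.28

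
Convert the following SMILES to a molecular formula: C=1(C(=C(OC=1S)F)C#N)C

C6H4FNOS

Heavy atoms from the SMILES: 6 C, 1 F, 1 N, 1 O, 1 S.
Implicit hydrogens by atom environment:
  4 × C (aromatic): no H
  1 × C: 3 H
  1 × C: no H
  1 × F: no H
  1 × N: no H
  1 × O (aromatic): no H
  1 × S: 1 H
  Total hydrogens = 4.
Molecular formula: C6H4FNOS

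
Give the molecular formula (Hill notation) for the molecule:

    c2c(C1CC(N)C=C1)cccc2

Heavy atoms from the SMILES: 11 C, 1 N.
Implicit hydrogens by atom environment:
  5 × C (aromatic): 1 H each → 5
  4 × C: 1 H each → 4
  1 × C: 2 H
  1 × C (aromatic): no H
  1 × N: 2 H
  Total hydrogens = 13.
Molecular formula: C11H13N

C11H13N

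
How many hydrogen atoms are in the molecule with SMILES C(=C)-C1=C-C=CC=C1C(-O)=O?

Hydrogens are implicit in SMILES; fill each atom to its normal valence:
  4 × C (aromatic): 1 H each → 4
  2 × C (aromatic): no H
  1 × C: 2 H
  1 × C: 1 H
  1 × C: no H
  1 × O: 1 H
  1 × O: no H
  Total hydrogens = 8.

8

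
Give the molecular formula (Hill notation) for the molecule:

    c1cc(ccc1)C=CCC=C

C11H12

Heavy atoms from the SMILES: 11 C.
Implicit hydrogens by atom environment:
  5 × C (aromatic): 1 H each → 5
  3 × C: 1 H each → 3
  2 × C: 2 H each → 4
  1 × C (aromatic): no H
  Total hydrogens = 12.
Molecular formula: C11H12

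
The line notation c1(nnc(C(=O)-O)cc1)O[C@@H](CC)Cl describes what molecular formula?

C8H9ClN2O3

Heavy atoms from the SMILES: 8 C, 1 Cl, 2 N, 3 O.
Implicit hydrogens by atom environment:
  2 × C (aromatic): 1 H each → 2
  2 × C (aromatic): no H
  2 × N (aromatic): no H
  2 × O: no H
  1 × C: 3 H
  1 × C: 2 H
  1 × C: 1 H
  1 × C: no H
  1 × Cl: no H
  1 × O: 1 H
  Total hydrogens = 9.
Molecular formula: C8H9ClN2O3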